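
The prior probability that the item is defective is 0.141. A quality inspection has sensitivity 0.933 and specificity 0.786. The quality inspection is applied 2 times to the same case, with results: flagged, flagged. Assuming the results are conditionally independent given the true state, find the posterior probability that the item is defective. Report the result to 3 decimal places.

Posterior P(H) ≈ 0.757

With H the event that the item is defective, the joint likelihood of the observed sequence is P(data|H) = 0.933·0.933 = 0.87049 and P(data|¬H) = 0.214·0.214 = 0.045796.
Bayes: P(H|data) = 0.141·0.87049 / (0.141·0.87049 + 0.859·0.045796) = 0.12274/0.16208 = 0.7573.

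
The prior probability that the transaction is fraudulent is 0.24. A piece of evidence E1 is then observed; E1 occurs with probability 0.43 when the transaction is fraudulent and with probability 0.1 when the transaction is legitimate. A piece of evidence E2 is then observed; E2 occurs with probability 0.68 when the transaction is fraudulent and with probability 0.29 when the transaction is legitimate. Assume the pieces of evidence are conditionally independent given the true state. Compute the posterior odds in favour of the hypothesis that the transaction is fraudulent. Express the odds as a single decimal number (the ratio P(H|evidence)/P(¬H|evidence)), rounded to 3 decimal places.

Posterior odds ≈ 3.184

Prior odds = 0.24/(1−0.24) = 0.31579. In log-odds, ln(0.31579) = -1.1527.
Add log likelihood ratios: ln(4.3000) + ln(2.3448) = 2.3108.
Posterior log-odds = 1.1581, so posterior odds = exp(1.1581) = 3.1840.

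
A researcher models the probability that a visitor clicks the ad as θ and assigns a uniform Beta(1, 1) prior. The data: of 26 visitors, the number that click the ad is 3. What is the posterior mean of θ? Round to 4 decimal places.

The binomial likelihood is conjugate to the Beta prior: with 3 successes and 23 failures, the posterior is Beta(1+3, 1+23) = Beta(4, 24).
E[θ | data] = 4/(4+24) = 0.1429.

Posterior mean ≈ 0.1429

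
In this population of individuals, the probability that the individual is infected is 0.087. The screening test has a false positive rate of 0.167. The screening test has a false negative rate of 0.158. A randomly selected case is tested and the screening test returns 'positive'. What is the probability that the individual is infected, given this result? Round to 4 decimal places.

P(H | E) ≈ 0.3245

Write H for 'the individual is infected'. Prior odds H:¬H = 0.087/0.913 = 0.095290. For the 'positive' outcome, the likelihood ratio is 0.842/0.167 = 5.0419.
Posterior odds = 0.095290 × 5.0419 = 0.48045, so P(H|E) = 0.48045/(1+0.48045) = 0.3245.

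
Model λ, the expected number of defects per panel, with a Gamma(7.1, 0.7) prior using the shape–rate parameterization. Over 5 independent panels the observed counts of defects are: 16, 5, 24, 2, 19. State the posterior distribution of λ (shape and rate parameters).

Posterior: Gamma(shape=73.1, rate=5.7)

The Poisson likelihood adds the total count to the shape and the number of exposure periods to the rate. Here ∑xᵢ = 66 and n = 5, so shape 7.1→73.1 and rate 0.7→5.7.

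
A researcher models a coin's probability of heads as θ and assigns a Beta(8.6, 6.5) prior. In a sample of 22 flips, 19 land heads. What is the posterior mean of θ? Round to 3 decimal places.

Observing 19 successes and 3 failures updates Beta(8.6, 6.5) by adding the success and failure counts to the two shape parameters: α = 8.6+19 = 27.6, β = 6.5+3 = 9.5.
Posterior mean = α/(α+β) = 27.6/37.1 = 0.744.

Posterior mean ≈ 0.744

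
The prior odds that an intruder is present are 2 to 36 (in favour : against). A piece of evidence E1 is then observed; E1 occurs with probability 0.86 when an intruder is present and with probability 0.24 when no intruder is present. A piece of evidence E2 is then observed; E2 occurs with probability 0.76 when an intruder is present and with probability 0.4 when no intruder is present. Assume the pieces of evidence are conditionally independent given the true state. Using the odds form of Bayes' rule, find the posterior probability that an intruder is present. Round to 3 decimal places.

Posterior probability ≈ 0.274

Prior odds = 2/36 = 0.055556. In log-odds, ln(0.055556) = -2.8904.
Add log likelihood ratios: ln(3.5833) + ln(1.9000) = 1.9181.
Posterior log-odds = -0.97222, so posterior odds = exp(-0.97222) = 0.37824. Converting, P(H|E) = 0.37824/1.3782 = 0.274.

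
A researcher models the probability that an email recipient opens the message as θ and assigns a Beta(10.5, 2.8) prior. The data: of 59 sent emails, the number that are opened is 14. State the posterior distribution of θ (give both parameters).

Posterior: Beta(24.5, 47.8)

Observing 14 successes and 45 failures updates Beta(10.5, 2.8) by adding the success and failure counts to the two shape parameters: α = 10.5+14 = 24.5, β = 2.8+45 = 47.8.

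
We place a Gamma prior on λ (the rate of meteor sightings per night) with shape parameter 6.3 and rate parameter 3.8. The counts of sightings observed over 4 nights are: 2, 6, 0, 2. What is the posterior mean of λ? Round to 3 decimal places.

Total count ∑xᵢ = 10 over n = 4 nights.
Gamma is conjugate to the Poisson likelihood: posterior is Gamma(shape = 6.3+10 = 16.3, rate = 3.8+4 = 7.8).
E[λ | data] = 16.3/7.8 = 2.090.

Posterior mean ≈ 2.090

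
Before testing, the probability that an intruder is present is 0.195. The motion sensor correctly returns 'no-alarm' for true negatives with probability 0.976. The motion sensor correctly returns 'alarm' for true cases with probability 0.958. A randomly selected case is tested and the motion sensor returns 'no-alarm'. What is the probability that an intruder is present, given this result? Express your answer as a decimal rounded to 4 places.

Let H be the event that an intruder is present. P(H) = 0.195, so P(¬H) = 0.805. With E the 'no-alarm' result, P(E|H) = 0.042 and P(E|¬H) = 0.976.
P(E) = 0.042·0.195 + 0.976·0.805 = 0.0081900 + 0.78568 = 0.79387.
By Bayes' theorem, P(H|E) = 0.0081900 / 0.79387 = 0.0103.

P(H | E) ≈ 0.0103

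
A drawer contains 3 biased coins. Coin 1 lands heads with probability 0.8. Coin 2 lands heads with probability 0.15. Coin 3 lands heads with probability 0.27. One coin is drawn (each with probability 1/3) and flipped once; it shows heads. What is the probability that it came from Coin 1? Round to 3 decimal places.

Posterior probability ≈ 0.656

P(heads|C1) = 0.8; P(heads|C2) = 0.15; P(heads|C3) = 0.27.
Prior × likelihood for each source: 0.333333·0.8=0.2667, 0.333333·0.15=0.05000, 0.333333·0.27=0.09000. Summing gives P(heads) = 0.40667.
P(Coin 1 | heads) = 0.2667 / 0.40667 = 0.656.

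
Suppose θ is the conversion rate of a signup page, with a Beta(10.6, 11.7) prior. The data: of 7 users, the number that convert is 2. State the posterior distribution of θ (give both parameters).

The binomial likelihood is conjugate to the Beta prior: with 2 successes and 5 failures, the posterior is Beta(10.6+2, 11.7+5) = Beta(12.6, 16.7).

Posterior: Beta(12.6, 16.7)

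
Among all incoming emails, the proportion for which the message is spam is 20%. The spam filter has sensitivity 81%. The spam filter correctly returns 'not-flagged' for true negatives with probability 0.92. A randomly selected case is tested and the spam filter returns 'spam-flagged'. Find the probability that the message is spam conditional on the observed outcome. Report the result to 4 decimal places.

Let H be the event that the message is spam. P(H) = 0.2, so P(¬H) = 0.8. With E the 'spam-flagged' result, P(E|H) = 0.81 and P(E|¬H) = 0.08.
P(E) = 0.81·0.2 + 0.08·0.8 = 0.16200 + 0.064000 = 0.22600.
By Bayes' theorem, P(H|E) = 0.16200 / 0.22600 = 0.7168.

P(H | E) ≈ 0.7168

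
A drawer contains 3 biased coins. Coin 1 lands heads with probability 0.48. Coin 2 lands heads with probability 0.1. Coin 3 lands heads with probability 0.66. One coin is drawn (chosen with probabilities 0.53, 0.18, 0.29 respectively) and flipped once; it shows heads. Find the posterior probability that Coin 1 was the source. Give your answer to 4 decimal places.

P(heads|C1) = 0.48; P(heads|C2) = 0.1; P(heads|C3) = 0.66.
Prior × likelihood for each source: 0.53·0.48=0.2544, 0.18·0.1=0.01800, 0.29·0.66=0.1914. Summing gives P(heads) = 0.46380.
P(Coin 1 | heads) = 0.2544 / 0.46380 = 0.5485.

Posterior probability ≈ 0.5485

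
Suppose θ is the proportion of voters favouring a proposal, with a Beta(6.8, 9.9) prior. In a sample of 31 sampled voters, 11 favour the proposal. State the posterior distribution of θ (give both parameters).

Posterior: Beta(17.8, 29.9)

Observing 11 successes and 20 failures updates Beta(6.8, 9.9) by adding the success and failure counts to the two shape parameters: α = 6.8+11 = 17.8, β = 9.9+20 = 29.9.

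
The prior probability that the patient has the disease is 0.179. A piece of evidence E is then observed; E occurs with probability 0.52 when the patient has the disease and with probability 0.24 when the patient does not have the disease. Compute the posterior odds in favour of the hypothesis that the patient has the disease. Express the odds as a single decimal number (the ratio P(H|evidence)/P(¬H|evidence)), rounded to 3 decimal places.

Prior odds = 0.179/(1−0.179) = 0.21803.
Likelihood ratio for E = 0.52/0.24 = 2.1667.
Posterior odds = prior odds × LR = 0.47239.

Posterior odds ≈ 0.472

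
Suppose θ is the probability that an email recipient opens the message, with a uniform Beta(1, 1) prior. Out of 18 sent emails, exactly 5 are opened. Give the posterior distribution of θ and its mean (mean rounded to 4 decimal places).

Posterior: Beta(6, 14); mean ≈ 0.3000

The binomial likelihood is conjugate to the Beta prior: with 5 successes and 13 failures, the posterior is Beta(1+5, 1+13) = Beta(6, 14).
Posterior mean = α/(α+β) = 6/20 = 0.3000.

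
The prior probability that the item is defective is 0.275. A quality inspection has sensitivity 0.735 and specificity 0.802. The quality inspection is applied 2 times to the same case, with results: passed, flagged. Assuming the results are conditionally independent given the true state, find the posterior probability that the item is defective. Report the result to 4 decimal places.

Posterior P(H) ≈ 0.3175

With H the event that the item is defective, the joint likelihood of the observed sequence is P(data|H) = 0.265·0.735 = 0.19478 and P(data|¬H) = 0.802·0.198 = 0.15880.
Bayes: P(H|data) = 0.275·0.19478 / (0.275·0.19478 + 0.725·0.15880) = 0.053563/0.16869 = 0.3175.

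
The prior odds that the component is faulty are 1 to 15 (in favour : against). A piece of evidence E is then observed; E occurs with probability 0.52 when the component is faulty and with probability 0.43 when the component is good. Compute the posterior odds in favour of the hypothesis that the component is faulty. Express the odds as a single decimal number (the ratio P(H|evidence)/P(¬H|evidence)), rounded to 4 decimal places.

Posterior odds ≈ 0.0806

Prior odds = 1/15 = 0.066667. In log-odds, ln(0.066667) = -2.7081.
Add log likelihood ratio: ln(1.2093) = 0.19004.
Posterior log-odds = -2.5180, so posterior odds = exp(-2.5180) = 0.080620.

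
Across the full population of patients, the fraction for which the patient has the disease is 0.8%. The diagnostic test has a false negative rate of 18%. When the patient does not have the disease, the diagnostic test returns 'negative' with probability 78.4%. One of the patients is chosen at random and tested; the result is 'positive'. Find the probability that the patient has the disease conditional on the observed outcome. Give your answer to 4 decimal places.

Let H be the event that the patient has the disease. P(H) = 0.008, so P(¬H) = 0.992. With E the 'positive' result, P(E|H) = 0.82 and P(E|¬H) = 0.216.
P(E) = 0.82·0.008 + 0.216·0.992 = 0.0065600 + 0.21427 = 0.22083.
By Bayes' theorem, P(H|E) = 0.0065600 / 0.22083 = 0.0297.

P(H | E) ≈ 0.0297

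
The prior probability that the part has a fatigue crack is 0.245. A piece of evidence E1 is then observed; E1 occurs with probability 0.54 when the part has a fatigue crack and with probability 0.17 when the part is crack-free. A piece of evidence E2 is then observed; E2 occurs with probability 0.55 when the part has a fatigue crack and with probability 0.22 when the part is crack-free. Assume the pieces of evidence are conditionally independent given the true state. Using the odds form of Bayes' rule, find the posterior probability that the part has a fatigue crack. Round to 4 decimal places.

Posterior probability ≈ 0.7204

Prior odds = 0.245/(1−0.245) = 0.32450.
Likelihood ratio for E1 = 0.54/0.17 = 3.1765.
Likelihood ratio for E2 = 0.55/0.22 = 2.5000.
Posterior odds = prior odds × LR₁ × LR₂ = 2.5769.
Posterior probability = odds/(1+odds) = 2.5769/3.5769 = 0.7204.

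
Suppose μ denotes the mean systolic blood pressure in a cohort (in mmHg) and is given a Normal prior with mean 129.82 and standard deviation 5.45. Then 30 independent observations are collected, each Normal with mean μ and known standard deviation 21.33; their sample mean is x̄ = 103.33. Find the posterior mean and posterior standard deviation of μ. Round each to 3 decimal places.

With known σ, the Normal prior is conjugate. Weight on the data is w = (n/σ²)/(n/σ² + 1/τ₀²) = 0.0659386/(0.0659386+0.0336672) = 0.66200.
Posterior mean = w·x̄ + (1−w)·μ₀ = 0.66200·103.33 + 0.33800·129.82 = 112.284. Posterior variance = 1/(0.0659386+0.0336672) = 10.0396, so SD = 3.169.

Posterior mean ≈ 112.284; posterior SD ≈ 3.169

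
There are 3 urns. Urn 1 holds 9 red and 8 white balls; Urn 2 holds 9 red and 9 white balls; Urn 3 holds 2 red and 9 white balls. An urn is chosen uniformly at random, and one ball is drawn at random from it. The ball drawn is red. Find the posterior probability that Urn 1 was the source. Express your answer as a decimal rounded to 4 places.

Tabulate prior·likelihood by source: [1] prior 0.333333, lik 0.5294, product 0.1765; [2] prior 0.333333, lik 0.5, product 0.1667; [3] prior 0.333333, lik 0.1818, product 0.06061.
Normalizing constant = 0.40374; the posterior for Urn 1 is its product over the sum, 0.1765/0.40374 = 0.4371.

Posterior probability ≈ 0.4371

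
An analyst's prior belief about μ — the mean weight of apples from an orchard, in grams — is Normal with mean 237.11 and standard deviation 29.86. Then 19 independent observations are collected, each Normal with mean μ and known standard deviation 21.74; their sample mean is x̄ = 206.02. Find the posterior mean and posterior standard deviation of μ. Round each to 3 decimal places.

Posterior mean ≈ 206.864; posterior SD ≈ 4.919

Prior precision 1/τ₀² = 1/29.86² = 0.00112155; data precision n/σ² = 19/21.74² = 0.0402008.
Posterior precision = 0.00112155 + 0.0402008 = 0.0413223, giving posterior SD = 1/√0.0413223 = 4.919.
Posterior mean = (0.00112155·237.11 + 0.0402008·206.02) / 0.0413223 = 206.864.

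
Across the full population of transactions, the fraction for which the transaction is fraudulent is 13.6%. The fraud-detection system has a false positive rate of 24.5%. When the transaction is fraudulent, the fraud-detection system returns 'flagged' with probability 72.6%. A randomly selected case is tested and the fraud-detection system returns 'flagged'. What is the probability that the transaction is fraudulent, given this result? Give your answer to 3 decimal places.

P(H | E) ≈ 0.318

Write H for 'the transaction is fraudulent'. Prior odds H:¬H = 0.136/0.864 = 0.15741. For the 'flagged' outcome, the likelihood ratio is 0.726/0.245 = 2.9633.
Posterior odds = 0.15741 × 2.9633 = 0.46644, so P(H|E) = 0.46644/(1+0.46644) = 0.318.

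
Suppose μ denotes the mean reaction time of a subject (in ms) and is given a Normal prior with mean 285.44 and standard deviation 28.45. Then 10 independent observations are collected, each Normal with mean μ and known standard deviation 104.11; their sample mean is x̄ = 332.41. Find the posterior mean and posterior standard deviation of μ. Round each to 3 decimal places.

Posterior mean ≈ 305.520; posterior SD ≈ 21.526

Prior precision 1/τ₀² = 1/28.45² = 0.00123548; data precision n/σ² = 10/104.11² = 0.00092260.
Posterior precision = 0.00123548 + 0.00092260 = 0.00215808, giving posterior SD = 1/√0.00215808 = 21.526.
Posterior mean = (0.00123548·285.44 + 0.00092260·332.41) / 0.00215808 = 305.520.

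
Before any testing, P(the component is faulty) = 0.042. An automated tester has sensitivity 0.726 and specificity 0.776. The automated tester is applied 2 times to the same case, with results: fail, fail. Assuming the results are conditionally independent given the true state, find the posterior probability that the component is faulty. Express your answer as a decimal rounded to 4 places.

Posterior P(H) ≈ 0.3153

Let H be the event that the component is faulty; start with P(H) = 0.042. P('fail'|H) = 0.726, P('fail'|¬H) = 0.224.
Update on result 1 ('fail'): P(H) ← 0.726·0.0420 / (0.726·0.0420 + 0.224·0.9580) = 0.030492/0.24508 = 0.1244.
Update on result 2 ('fail'): P(H) ← 0.726·0.1244 / (0.726·0.1244 + 0.224·0.8756) = 0.090325/0.28646 = 0.3153.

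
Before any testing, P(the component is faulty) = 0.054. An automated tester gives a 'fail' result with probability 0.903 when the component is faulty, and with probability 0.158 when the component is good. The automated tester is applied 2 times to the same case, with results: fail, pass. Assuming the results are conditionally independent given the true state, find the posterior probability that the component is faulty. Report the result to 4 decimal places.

Posterior P(H) ≈ 0.0362

Let H be the event that the component is faulty; start with P(H) = 0.054. P('fail'|H) = 0.903, P('fail'|¬H) = 0.158.
Update on result 1 ('fail'): P(H) ← 0.903·0.0540 / (0.903·0.0540 + 0.158·0.9460) = 0.048762/0.19823 = 0.2460.
Update on result 2 ('pass'): P(H) ← 0.097·0.2460 / (0.097·0.2460 + 0.842·0.7540) = 0.023861/0.65874 = 0.0362.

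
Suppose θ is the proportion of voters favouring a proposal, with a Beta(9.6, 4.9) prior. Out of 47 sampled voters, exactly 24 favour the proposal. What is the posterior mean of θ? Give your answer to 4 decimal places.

Posterior mean ≈ 0.5463

The binomial likelihood is conjugate to the Beta prior: with 24 successes and 23 failures, the posterior is Beta(9.6+24, 4.9+23) = Beta(33.6, 27.9).
Posterior mean = α/(α+β) = 33.6/61.5 = 0.5463.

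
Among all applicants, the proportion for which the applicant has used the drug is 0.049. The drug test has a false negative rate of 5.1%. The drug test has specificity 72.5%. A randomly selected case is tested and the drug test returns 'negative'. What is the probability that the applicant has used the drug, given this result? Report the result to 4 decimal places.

P(H | E) ≈ 0.0036

Write H for 'the applicant has used the drug'. Prior odds H:¬H = 0.049/0.951 = 0.051525. For the 'negative' outcome, the likelihood ratio is 0.051/0.725 = 0.070345.
Posterior odds = 0.051525 × 0.070345 = 0.0036245, so P(H|E) = 0.0036245/(1+0.0036245) = 0.0036.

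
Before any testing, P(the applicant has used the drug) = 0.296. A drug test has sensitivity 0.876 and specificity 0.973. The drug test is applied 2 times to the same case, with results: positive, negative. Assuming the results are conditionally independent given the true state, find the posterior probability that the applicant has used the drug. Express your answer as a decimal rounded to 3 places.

Posterior P(H) ≈ 0.635

With H the event that the applicant has used the drug, the joint likelihood of the observed sequence is P(data|H) = 0.876·0.124 = 0.10862 and P(data|¬H) = 0.027·0.973 = 0.026271.
Bayes: P(H|data) = 0.296·0.10862 / (0.296·0.10862 + 0.704·0.026271) = 0.032153/0.050647 = 0.6348.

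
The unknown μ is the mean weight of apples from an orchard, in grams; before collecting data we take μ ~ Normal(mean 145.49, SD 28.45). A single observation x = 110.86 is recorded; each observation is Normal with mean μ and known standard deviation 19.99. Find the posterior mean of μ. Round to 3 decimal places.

Posterior mean ≈ 122.306

Prior precision 1/τ₀² = 1/28.45² = 0.00123548; data precision n/σ² = 1/19.99² = 0.00250250.
Posterior precision = 0.00123548 + 0.00250250 = 0.00373798.
Posterior mean = (0.00123548·145.49 + 0.00250250·110.86) / 0.00373798 = 122.306.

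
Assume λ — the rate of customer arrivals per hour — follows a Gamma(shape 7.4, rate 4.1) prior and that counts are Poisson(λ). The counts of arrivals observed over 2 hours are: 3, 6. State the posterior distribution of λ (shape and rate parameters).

Posterior: Gamma(shape=16.4, rate=6.1)

The Poisson likelihood adds the total count to the shape and the number of exposure periods to the rate. Here ∑xᵢ = 9 and n = 2, so shape 7.4→16.4 and rate 4.1→6.1.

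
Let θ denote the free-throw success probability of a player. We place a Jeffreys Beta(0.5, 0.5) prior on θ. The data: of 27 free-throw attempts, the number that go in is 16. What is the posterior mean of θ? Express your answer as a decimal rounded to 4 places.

Posterior mean ≈ 0.5893

The binomial likelihood is conjugate to the Beta prior: with 16 successes and 11 failures, the posterior is Beta(0.5+16, 0.5+11) = Beta(16.5, 11.5).
E[θ | data] = 16.5/(16.5+11.5) = 0.5893.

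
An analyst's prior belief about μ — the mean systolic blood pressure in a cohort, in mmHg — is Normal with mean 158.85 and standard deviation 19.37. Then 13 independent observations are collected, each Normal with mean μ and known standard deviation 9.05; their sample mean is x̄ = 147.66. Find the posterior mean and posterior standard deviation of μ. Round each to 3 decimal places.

Posterior mean ≈ 147.845; posterior SD ≈ 2.489

Prior precision 1/τ₀² = 1/19.37² = 0.00266527; data precision n/σ² = 13/9.05² = 0.158725.
Posterior precision = 0.00266527 + 0.158725 = 0.161391, giving posterior SD = 1/√0.161391 = 2.489.
Posterior mean = (0.00266527·158.85 + 0.158725·147.66) / 0.161391 = 147.845.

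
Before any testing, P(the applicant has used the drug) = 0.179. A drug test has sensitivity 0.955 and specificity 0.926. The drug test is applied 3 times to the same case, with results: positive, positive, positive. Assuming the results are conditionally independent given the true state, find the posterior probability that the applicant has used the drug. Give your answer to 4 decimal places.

Posterior P(H) ≈ 0.9979

With H the event that the applicant has used the drug, the joint likelihood of the observed sequence is P(data|H) = 0.955·0.955·0.955 = 0.87098 and P(data|¬H) = 0.074·0.074·0.074 = 0.00040522.
Bayes: P(H|data) = 0.179·0.87098 / (0.179·0.87098 + 0.821·0.00040522) = 0.15591/0.15624 = 0.9979.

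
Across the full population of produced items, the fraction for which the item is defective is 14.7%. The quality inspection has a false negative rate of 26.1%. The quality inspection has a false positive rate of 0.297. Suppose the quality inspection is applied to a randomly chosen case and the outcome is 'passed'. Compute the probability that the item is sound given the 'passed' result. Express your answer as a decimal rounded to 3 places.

P(¬H | E) ≈ 0.940

Write H for 'the item is defective'. Prior odds H:¬H = 0.147/0.853 = 0.17233. For the 'passed' outcome, the likelihood ratio is 0.261/0.703 = 0.37127.
Posterior odds = 0.17233 × 0.37127 = 0.063981, so P(H|E) = 0.063981/(1+0.063981) = 0.060. Then P(¬H|E) = 1 − 0.060 = 0.940.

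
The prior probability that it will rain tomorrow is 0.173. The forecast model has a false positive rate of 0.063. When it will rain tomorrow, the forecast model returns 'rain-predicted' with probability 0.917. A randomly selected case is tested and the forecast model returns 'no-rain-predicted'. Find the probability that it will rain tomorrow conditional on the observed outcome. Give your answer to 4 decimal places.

P(H | E) ≈ 0.0182

Write H for 'it will rain tomorrow'. Prior odds H:¬H = 0.173/0.827 = 0.20919. For the 'no-rain-predicted' outcome, the likelihood ratio is 0.083/0.937 = 0.088581.
Posterior odds = 0.20919 × 0.088581 = 0.018530, so P(H|E) = 0.018530/(1+0.018530) = 0.0182.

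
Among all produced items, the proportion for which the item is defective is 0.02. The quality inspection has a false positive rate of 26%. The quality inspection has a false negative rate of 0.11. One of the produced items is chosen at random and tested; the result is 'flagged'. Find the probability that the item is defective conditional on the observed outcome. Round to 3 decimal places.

P(H | E) ≈ 0.065

Write H for 'the item is defective'. Prior odds H:¬H = 0.02/0.98 = 0.020408. For the 'flagged' outcome, the likelihood ratio is 0.89/0.26 = 3.4231.
Posterior odds = 0.020408 × 3.4231 = 0.069859, so P(H|E) = 0.069859/(1+0.069859) = 0.065.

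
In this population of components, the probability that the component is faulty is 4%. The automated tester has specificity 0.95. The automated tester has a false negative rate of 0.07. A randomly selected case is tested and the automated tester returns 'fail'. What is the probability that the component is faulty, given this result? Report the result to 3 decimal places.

Write H for 'the component is faulty'. Prior odds H:¬H = 0.04/0.96 = 0.041667. For the 'fail' outcome, the likelihood ratio is 0.93/0.05 = 18.600.
Posterior odds = 0.041667 × 18.600 = 0.77500, so P(H|E) = 0.77500/(1+0.77500) = 0.437.

P(H | E) ≈ 0.437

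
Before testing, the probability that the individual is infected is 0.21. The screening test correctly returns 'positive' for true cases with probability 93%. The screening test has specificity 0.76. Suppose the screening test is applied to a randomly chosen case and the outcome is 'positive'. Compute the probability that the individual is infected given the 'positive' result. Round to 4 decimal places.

Write H for 'the individual is infected'. Prior odds H:¬H = 0.21/0.79 = 0.26582. For the 'positive' outcome, the likelihood ratio is 0.93/0.24 = 3.8750.
Posterior odds = 0.26582 × 3.8750 = 1.0301, so P(H|E) = 1.0301/(1+1.0301) = 0.5074.

P(H | E) ≈ 0.5074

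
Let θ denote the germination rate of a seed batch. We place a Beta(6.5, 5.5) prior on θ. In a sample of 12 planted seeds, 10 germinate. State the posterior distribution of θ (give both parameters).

Posterior: Beta(16.5, 7.5)

The binomial likelihood is conjugate to the Beta prior: with 10 successes and 2 failures, the posterior is Beta(6.5+10, 5.5+2) = Beta(16.5, 7.5).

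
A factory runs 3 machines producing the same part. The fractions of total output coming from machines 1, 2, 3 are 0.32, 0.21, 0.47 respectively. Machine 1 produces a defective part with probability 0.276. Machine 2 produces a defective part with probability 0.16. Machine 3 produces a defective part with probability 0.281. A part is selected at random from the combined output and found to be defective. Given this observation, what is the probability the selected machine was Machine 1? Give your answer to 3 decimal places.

Posterior probability ≈ 0.348

P(defective|M1) = 0.276; P(defective|M2) = 0.16; P(defective|M3) = 0.281.
Prior × likelihood for each source: 0.32·0.276=0.08832, 0.21·0.16=0.03360, 0.47·0.281=0.1321. Summing gives P(defective) = 0.25399.
P(Machine 1 | defective) = 0.08832 / 0.25399 = 0.348.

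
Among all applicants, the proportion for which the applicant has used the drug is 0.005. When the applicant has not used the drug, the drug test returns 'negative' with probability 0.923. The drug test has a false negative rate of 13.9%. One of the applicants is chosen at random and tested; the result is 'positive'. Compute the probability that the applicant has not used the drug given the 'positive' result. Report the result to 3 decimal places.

P(¬H | E) ≈ 0.947

Let H be the event that the applicant has used the drug. P(H) = 0.005, so P(¬H) = 0.995. With E the 'positive' result, P(E|H) = 0.861 and P(E|¬H) = 0.077.
P(E) = 0.861·0.005 + 0.077·0.995 = 0.0043050 + 0.076615 = 0.080920.
By Bayes' theorem, P(H|E) = 0.0043050 / 0.080920 = 0.053. Hence P(¬H|E) = 1 − 0.053 = 0.947.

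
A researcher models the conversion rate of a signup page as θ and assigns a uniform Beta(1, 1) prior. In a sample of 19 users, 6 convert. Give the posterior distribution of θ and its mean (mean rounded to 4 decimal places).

Posterior: Beta(7, 14); mean ≈ 0.3333

The binomial likelihood is conjugate to the Beta prior: with 6 successes and 13 failures, the posterior is Beta(1+6, 1+13) = Beta(7, 14).
E[θ | data] = 7/(7+14) = 0.3333.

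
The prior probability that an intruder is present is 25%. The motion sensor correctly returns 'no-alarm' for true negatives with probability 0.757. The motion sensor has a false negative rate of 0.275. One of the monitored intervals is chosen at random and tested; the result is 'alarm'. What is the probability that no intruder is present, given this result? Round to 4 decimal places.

Write H for 'an intruder is present'. Prior odds H:¬H = 0.25/0.75 = 0.33333. For the 'alarm' outcome, the likelihood ratio is 0.725/0.243 = 2.9835.
Posterior odds = 0.33333 × 2.9835 = 0.99451, so P(H|E) = 0.99451/(1+0.99451) = 0.4986. Then P(¬H|E) = 1 − 0.4986 = 0.5014.

P(¬H | E) ≈ 0.5014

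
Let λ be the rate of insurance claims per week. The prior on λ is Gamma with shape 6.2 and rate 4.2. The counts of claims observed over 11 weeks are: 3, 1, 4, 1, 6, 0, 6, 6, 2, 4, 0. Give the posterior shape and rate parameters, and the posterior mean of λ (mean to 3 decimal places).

Total count ∑xᵢ = 33 over n = 11 weeks.
Gamma is conjugate to the Poisson likelihood: posterior is Gamma(shape = 6.2+33 = 39.2, rate = 4.2+11 = 15.2).
Posterior mean = shape/rate = 39.2/15.2 = 2.579.

Posterior: Gamma(shape=39.2, rate=15.2); mean ≈ 2.579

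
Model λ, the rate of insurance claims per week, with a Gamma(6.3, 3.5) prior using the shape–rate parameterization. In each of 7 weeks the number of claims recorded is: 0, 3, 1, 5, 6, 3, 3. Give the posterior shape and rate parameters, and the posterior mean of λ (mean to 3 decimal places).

Total count ∑xᵢ = 21 over n = 7 weeks.
Gamma is conjugate to the Poisson likelihood: posterior is Gamma(shape = 6.3+21 = 27.3, rate = 3.5+7 = 10.5).
E[λ | data] = 27.3/10.5 = 2.600.

Posterior: Gamma(shape=27.3, rate=10.5); mean ≈ 2.600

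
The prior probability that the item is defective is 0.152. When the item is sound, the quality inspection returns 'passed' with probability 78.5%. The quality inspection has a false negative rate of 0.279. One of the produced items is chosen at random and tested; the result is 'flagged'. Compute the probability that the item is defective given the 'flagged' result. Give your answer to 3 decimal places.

Write H for 'the item is defective'. Prior odds H:¬H = 0.152/0.848 = 0.17925. For the 'flagged' outcome, the likelihood ratio is 0.721/0.215 = 3.3535.
Posterior odds = 0.17925 × 3.3535 = 0.60110, so P(H|E) = 0.60110/(1+0.60110) = 0.375.

P(H | E) ≈ 0.375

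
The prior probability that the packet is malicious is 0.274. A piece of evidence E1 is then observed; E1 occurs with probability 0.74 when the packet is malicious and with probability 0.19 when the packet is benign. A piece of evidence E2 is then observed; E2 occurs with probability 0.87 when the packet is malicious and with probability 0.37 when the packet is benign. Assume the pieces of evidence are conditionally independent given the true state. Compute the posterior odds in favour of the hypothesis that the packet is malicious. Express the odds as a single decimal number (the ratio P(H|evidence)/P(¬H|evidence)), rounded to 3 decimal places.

Prior odds = 0.274/(1−0.274) = 0.37741. In log-odds, ln(0.37741) = -0.97442.
Add log likelihood ratios: ln(3.8947) + ln(2.3514) = 2.2146.
Posterior log-odds = 1.2402, so posterior odds = exp(1.2402) = 3.4563.

Posterior odds ≈ 3.456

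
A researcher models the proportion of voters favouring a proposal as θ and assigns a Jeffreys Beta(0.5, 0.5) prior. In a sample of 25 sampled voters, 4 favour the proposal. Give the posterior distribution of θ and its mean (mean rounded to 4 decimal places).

The binomial likelihood is conjugate to the Beta prior: with 4 successes and 21 failures, the posterior is Beta(0.5+4, 0.5+21) = Beta(4.5, 21.5).
E[θ | data] = 4.5/(4.5+21.5) = 0.1731.

Posterior: Beta(4.5, 21.5); mean ≈ 0.1731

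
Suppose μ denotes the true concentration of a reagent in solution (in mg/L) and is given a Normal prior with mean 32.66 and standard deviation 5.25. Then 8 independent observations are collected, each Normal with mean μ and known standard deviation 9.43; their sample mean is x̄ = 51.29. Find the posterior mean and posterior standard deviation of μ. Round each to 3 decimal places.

With known σ, the Normal prior is conjugate. Weight on the data is w = (n/σ²)/(n/σ² + 1/τ₀²) = 0.0899636/(0.0899636+0.0362812) = 0.71261.
Posterior mean = w·x̄ + (1−w)·μ₀ = 0.71261·51.29 + 0.28739·32.66 = 45.936. Posterior variance = 1/(0.0899636+0.0362812) = 7.92112, so SD = 2.814.

Posterior mean ≈ 45.936; posterior SD ≈ 2.814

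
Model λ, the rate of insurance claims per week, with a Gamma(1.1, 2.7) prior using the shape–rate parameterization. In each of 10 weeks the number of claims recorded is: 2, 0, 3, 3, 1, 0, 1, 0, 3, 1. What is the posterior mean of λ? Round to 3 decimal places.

The Poisson likelihood adds the total count to the shape and the number of exposure periods to the rate. Here ∑xᵢ = 14 and n = 10, so shape 1.1→15.1 and rate 2.7→12.7.
E[λ | data] = 15.1/12.7 = 1.189.

Posterior mean ≈ 1.189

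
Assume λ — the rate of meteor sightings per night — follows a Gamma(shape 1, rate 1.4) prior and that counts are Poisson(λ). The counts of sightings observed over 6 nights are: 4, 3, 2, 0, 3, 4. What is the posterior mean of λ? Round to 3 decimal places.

Posterior mean ≈ 2.297

Total count ∑xᵢ = 16 over n = 6 nights.
Gamma is conjugate to the Poisson likelihood: posterior is Gamma(shape = 1+16 = 17, rate = 1.4+6 = 7.4).
E[λ | data] = 17/7.4 = 2.297.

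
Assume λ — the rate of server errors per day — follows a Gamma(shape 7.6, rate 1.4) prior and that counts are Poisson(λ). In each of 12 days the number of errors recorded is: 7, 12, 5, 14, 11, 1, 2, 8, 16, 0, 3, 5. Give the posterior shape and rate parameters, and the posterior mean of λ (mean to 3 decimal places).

Posterior: Gamma(shape=91.6, rate=13.4); mean ≈ 6.836

The Poisson likelihood adds the total count to the shape and the number of exposure periods to the rate. Here ∑xᵢ = 84 and n = 12, so shape 7.6→91.6 and rate 1.4→13.4.
E[λ | data] = 91.6/13.4 = 6.836.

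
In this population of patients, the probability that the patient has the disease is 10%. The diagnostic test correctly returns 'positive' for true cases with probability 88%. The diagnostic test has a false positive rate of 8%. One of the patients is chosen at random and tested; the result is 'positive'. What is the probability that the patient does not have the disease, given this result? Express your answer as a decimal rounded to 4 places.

P(¬H | E) ≈ 0.4500

Let H be the event that the patient has the disease. P(H) = 0.1, so P(¬H) = 0.9. With E the 'positive' result, P(E|H) = 0.88 and P(E|¬H) = 0.08.
P(E) = 0.88·0.1 + 0.08·0.9 = 0.088000 + 0.072000 = 0.16000.
By Bayes' theorem, P(H|E) = 0.088000 / 0.16000 = 0.5500. Hence P(¬H|E) = 1 − 0.5500 = 0.4500.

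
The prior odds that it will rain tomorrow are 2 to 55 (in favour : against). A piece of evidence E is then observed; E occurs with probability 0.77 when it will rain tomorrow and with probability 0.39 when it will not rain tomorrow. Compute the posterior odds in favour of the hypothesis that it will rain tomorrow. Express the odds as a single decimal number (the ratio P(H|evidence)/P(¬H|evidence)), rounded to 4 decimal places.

Prior odds = 2/55 = 0.036364.
Likelihood ratio for E = 0.77/0.39 = 1.9744.
Posterior odds = prior odds × LR = 0.071795.

Posterior odds ≈ 0.0718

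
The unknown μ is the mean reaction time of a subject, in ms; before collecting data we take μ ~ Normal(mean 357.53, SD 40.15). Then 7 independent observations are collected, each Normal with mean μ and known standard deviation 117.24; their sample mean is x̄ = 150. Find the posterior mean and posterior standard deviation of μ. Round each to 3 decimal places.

Posterior mean ≈ 263.968; posterior SD ≈ 29.753

With known σ, the Normal prior is conjugate. Weight on the data is w = (n/σ²)/(n/σ² + 1/τ₀²) = 0.00050927/(0.00050927+0.00062034) = 0.45084.
Posterior mean = w·x̄ + (1−w)·μ₀ = 0.45084·150 + 0.54916·357.53 = 263.968. Posterior variance = 1/(0.00050927+0.00062034) = 885.264, so SD = 29.753.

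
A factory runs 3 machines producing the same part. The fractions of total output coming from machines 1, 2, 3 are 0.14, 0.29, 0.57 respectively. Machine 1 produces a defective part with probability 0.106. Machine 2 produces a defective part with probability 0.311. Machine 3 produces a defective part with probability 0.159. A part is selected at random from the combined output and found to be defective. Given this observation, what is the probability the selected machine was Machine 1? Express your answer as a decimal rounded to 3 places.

Posterior probability ≈ 0.076

Tabulate prior·likelihood by source: [1] prior 0.14, lik 0.106, product 0.01484; [2] prior 0.29, lik 0.311, product 0.09019; [3] prior 0.57, lik 0.159, product 0.09063.
Normalizing constant = 0.19566; the posterior for Machine 1 is its product over the sum, 0.01484/0.19566 = 0.076.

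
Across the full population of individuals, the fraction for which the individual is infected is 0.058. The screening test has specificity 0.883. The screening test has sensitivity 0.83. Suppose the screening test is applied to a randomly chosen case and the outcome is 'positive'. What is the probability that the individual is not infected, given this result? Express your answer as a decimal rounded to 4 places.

Write H for 'the individual is infected'. Prior odds H:¬H = 0.058/0.942 = 0.061571. For the 'positive' outcome, the likelihood ratio is 0.83/0.117 = 7.0940.
Posterior odds = 0.061571 × 7.0940 = 0.43679, so P(H|E) = 0.43679/(1+0.43679) = 0.3040. Then P(¬H|E) = 1 − 0.3040 = 0.6960.

P(¬H | E) ≈ 0.6960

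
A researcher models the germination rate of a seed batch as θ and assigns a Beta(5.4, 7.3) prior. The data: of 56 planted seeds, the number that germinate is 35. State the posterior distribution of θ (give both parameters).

Posterior: Beta(40.4, 28.3)

The binomial likelihood is conjugate to the Beta prior: with 35 successes and 21 failures, the posterior is Beta(5.4+35, 7.3+21) = Beta(40.4, 28.3).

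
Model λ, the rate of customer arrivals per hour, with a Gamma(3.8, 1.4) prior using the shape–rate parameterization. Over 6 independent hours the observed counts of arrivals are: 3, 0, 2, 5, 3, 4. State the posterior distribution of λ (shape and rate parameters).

Posterior: Gamma(shape=20.8, rate=7.4)

The Poisson likelihood adds the total count to the shape and the number of exposure periods to the rate. Here ∑xᵢ = 17 and n = 6, so shape 3.8→20.8 and rate 1.4→7.4.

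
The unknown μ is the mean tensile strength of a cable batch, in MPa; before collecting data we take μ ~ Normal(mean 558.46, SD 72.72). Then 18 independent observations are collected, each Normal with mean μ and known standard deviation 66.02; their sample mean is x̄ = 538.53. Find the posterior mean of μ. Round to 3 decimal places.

Posterior mean ≈ 539.403

Prior precision 1/τ₀² = 1/72.72² = 0.00018910; data precision n/σ² = 18/66.02² = 0.00412973.
Posterior precision = 0.00018910 + 0.00412973 = 0.00431883.
Posterior mean = (0.00018910·558.46 + 0.00412973·538.53) / 0.00431883 = 539.403.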